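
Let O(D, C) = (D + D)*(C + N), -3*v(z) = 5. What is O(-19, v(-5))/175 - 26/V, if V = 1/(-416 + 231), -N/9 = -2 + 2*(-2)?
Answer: 2519284/525 ≈ 4798.6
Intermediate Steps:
N = 54 (N = -9*(-2 + 2*(-2)) = -9*(-2 - 4) = -9*(-6) = 54)
v(z) = -5/3 (v(z) = -⅓*5 = -5/3)
O(D, C) = 2*D*(54 + C) (O(D, C) = (D + D)*(C + 54) = (2*D)*(54 + C) = 2*D*(54 + C))
V = -1/185 (V = 1/(-185) = -1/185 ≈ -0.0054054)
O(-19, v(-5))/175 - 26/V = (2*(-19)*(54 - 5/3))/175 - 26/(-1/185) = (2*(-19)*(157/3))*(1/175) - 26*(-185) = -5966/3*1/175 + 4810 = -5966/525 + 4810 = 2519284/525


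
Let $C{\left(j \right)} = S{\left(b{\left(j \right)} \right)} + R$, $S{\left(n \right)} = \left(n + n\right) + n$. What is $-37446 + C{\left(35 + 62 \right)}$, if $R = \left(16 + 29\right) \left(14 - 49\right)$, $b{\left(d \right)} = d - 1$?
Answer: $-38733$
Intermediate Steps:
$b{\left(d \right)} = -1 + d$
$S{\left(n \right)} = 3 n$ ($S{\left(n \right)} = 2 n + n = 3 n$)
$R = -1575$ ($R = 45 \left(-35\right) = -1575$)
$C{\left(j \right)} = -1578 + 3 j$ ($C{\left(j \right)} = 3 \left(-1 + j\right) - 1575 = \left(-3 + 3 j\right) - 1575 = -1578 + 3 j$)
$-37446 + C{\left(35 + 62 \right)} = -37446 - \left(1578 - 3 \left(35 + 62\right)\right) = -37446 + \left(-1578 + 3 \cdot 97\right) = -37446 + \left(-1578 + 291\right) = -37446 - 1287 = -38733$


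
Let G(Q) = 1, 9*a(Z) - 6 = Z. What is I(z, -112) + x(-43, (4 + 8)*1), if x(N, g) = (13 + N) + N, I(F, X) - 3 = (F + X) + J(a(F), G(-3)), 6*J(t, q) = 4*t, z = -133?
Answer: -8759/27 ≈ -324.41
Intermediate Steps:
a(Z) = 2/3 + Z/9
J(t, q) = 2*t/3 (J(t, q) = (4*t)/6 = 2*t/3)
I(F, X) = 31/9 + X + 29*F/27 (I(F, X) = 3 + ((F + X) + 2*(2/3 + F/9)/3) = 3 + ((F + X) + (4/9 + 2*F/27)) = 3 + (4/9 + X + 29*F/27) = 31/9 + X + 29*F/27)
x(N, g) = 13 + 2*N
I(z, -112) + x(-43, (4 + 8)*1) = (31/9 - 112 + (29/27)*(-133)) + (13 + 2*(-43)) = (31/9 - 112 - 3857/27) + (13 - 86) = -6788/27 - 73 = -8759/27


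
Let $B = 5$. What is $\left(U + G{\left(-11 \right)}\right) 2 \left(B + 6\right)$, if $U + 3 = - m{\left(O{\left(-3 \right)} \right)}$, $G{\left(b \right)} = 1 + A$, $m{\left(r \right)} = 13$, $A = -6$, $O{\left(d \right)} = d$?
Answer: $-462$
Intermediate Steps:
$G{\left(b \right)} = -5$ ($G{\left(b \right)} = 1 - 6 = -5$)
$U = -16$ ($U = -3 - 13 = -16$)
$\left(U + G{\left(-11 \right)}\right) 2 \left(B + 6\right) = \left(-16 - 5\right) 2 \left(5 + 6\right) = - 21 \cdot 2 \cdot 11 = \left(-21\right) 22 = -462$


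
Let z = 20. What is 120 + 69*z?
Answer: 1500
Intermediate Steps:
120 + 69*z = 120 + 69*20 = 120 + 1380 = 1500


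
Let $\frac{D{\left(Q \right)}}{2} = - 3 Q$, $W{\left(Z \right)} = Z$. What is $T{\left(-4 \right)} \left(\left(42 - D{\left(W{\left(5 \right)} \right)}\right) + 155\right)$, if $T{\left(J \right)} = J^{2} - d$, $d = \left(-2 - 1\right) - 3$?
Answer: $4994$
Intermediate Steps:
$D{\left(Q \right)} = - 6 Q$ ($D{\left(Q \right)} = 2 \left(- 3 Q\right) = - 6 Q$)
$d = -6$ ($d = -3 - 3 = -6$)
$T{\left(J \right)} = 6 + J^{2}$ ($T{\left(J \right)} = J^{2} - -6 = J^{2} + 6 = 6 + J^{2}$)
$T{\left(-4 \right)} \left(\left(42 - D{\left(W{\left(5 \right)} \right)}\right) + 155\right) = \left(6 + \left(-4\right)^{2}\right) \left(\left(42 - \left(-6\right) 5\right) + 155\right) = \left(6 + 16\right) \left(\left(42 - -30\right) + 155\right) = 22 \left(\left(42 + 30\right) + 155\right) = 22 \left(72 + 155\right) = 22 \cdot 227 = 4994$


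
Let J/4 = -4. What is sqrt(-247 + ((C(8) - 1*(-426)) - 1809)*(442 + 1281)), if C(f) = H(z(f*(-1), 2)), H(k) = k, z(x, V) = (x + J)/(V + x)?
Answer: 2*I*sqrt(594066) ≈ 1541.5*I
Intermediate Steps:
J = -16 (J = 4*(-4) = -16)
z(x, V) = (-16 + x)/(V + x) (z(x, V) = (x - 16)/(V + x) = (-16 + x)/(V + x))
C(f) = (-16 - f)/(2 - f) (C(f) = (-16 + f*(-1))/(2 + f*(-1)) = (-16 - f)/(2 - f))
sqrt(-247 + ((C(8) - 1*(-426)) - 1809)*(442 + 1281)) = sqrt(-247 + (((16 + 8)/(-2 + 8) - 1*(-426)) - 1809)*(442 + 1281)) = sqrt(-247 + ((24/6 + 426) - 1809)*1723) = sqrt(-247 + (((1/6)*24 + 426) - 1809)*1723) = sqrt(-247 + ((4 + 426) - 1809)*1723) = sqrt(-247 + (430 - 1809)*1723) = sqrt(-247 - 1379*1723) = sqrt(-247 - 2376017) = sqrt(-2376264) = 2*I*sqrt(594066)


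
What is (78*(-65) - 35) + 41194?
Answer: 36089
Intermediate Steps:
(78*(-65) - 35) + 41194 = (-5070 - 35) + 41194 = -5105 + 41194 = 36089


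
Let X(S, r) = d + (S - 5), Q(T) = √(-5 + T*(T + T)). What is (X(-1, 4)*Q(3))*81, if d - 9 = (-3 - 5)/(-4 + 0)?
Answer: 405*√13 ≈ 1460.2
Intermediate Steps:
d = 11 (d = 9 + (-3 - 5)/(-4 + 0) = 9 - 8/(-4) = 9 - 8*(-¼) = 9 + 2 = 11)
Q(T) = √(-5 + 2*T²) (Q(T) = √(-5 + T*(2*T)) = √(-5 + 2*T²))
X(S, r) = 6 + S (X(S, r) = 11 + (S - 5) = 11 + (-5 + S) = 6 + S)
(X(-1, 4)*Q(3))*81 = ((6 - 1)*√(-5 + 2*3²))*81 = (5*√(-5 + 2*9))*81 = (5*√(-5 + 18))*81 = (5*√13)*81 = 405*√13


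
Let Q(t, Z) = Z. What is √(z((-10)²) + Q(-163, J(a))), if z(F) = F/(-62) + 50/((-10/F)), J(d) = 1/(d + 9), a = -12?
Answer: I*√4341333/93 ≈ 22.404*I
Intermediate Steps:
J(d) = 1/(9 + d)
z(F) = -311*F/62 (z(F) = F*(-1/62) + 50*(-F/10) = -F/62 - 5*F = -311*F/62)
√(z((-10)²) + Q(-163, J(a))) = √(-311/62*(-10)² + 1/(9 - 12)) = √(-311/62*100 + 1/(-3)) = √(-15550/31 - ⅓) = √(-46681/93) = I*√4341333/93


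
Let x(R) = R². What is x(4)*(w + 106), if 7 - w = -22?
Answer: 2160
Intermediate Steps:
w = 29 (w = 7 - 1*(-22) = 7 + 22 = 29)
x(4)*(w + 106) = 4²*(29 + 106) = 16*135 = 2160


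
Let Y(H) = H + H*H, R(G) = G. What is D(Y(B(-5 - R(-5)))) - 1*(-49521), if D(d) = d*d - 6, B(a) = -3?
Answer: 49551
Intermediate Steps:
Y(H) = H + H**2
D(d) = -6 + d**2 (D(d) = d**2 - 6 = -6 + d**2)
D(Y(B(-5 - R(-5)))) - 1*(-49521) = (-6 + (-3*(1 - 3))**2) - 1*(-49521) = (-6 + (-3*(-2))**2) + 49521 = (-6 + 6**2) + 49521 = (-6 + 36) + 49521 = 30 + 49521 = 49551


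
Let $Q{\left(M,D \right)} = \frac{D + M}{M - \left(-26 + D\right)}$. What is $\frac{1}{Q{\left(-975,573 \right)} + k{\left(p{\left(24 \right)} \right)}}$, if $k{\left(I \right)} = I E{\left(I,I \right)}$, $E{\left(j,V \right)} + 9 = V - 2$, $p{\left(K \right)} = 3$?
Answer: $- \frac{761}{18063} \approx -0.04213$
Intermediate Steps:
$E{\left(j,V \right)} = -11 + V$ ($E{\left(j,V \right)} = -9 + \left(V - 2\right) = -9 + \left(-2 + V\right) = -11 + V$)
$Q{\left(M,D \right)} = \frac{D + M}{26 + M - D}$
$k{\left(I \right)} = I \left(-11 + I\right)$
$\frac{1}{Q{\left(-975,573 \right)} + k{\left(p{\left(24 \right)} \right)}} = \frac{1}{\frac{573 - 975}{26 - 975 - 573} + 3 \left(-11 + 3\right)} = \frac{1}{\frac{1}{26 - 975 - 573} \left(-402\right) + 3 \left(-8\right)} = \frac{1}{\frac{1}{-1522} \left(-402\right) - 24} = \frac{1}{\left(- \frac{1}{1522}\right) \left(-402\right) - 24} = \frac{1}{\frac{201}{761} - 24} = \frac{1}{- \frac{18063}{761}} = - \frac{761}{18063}$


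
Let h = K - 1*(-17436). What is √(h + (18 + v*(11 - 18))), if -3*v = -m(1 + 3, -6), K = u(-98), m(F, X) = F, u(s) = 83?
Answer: √157749/3 ≈ 132.39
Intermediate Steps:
K = 83
v = 4/3 (v = -(-1)*(1 + 3)/3 = -(-1)*4/3 = -⅓*(-4) = 4/3 ≈ 1.3333)
h = 17519 (h = 83 - 1*(-17436) = 83 + 17436 = 17519)
√(h + (18 + v*(11 - 18))) = √(17519 + (18 + 4*(11 - 18)/3)) = √(17519 + (18 + (4/3)*(-7))) = √(17519 + (18 - 28/3)) = √(17519 + 26/3) = √(52583/3) = √157749/3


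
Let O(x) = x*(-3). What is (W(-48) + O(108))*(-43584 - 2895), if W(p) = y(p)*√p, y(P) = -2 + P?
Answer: 15059196 + 9295800*I*√3 ≈ 1.5059e+7 + 1.6101e+7*I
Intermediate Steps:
O(x) = -3*x
W(p) = √p*(-2 + p) (W(p) = (-2 + p)*√p = √p*(-2 + p))
(W(-48) + O(108))*(-43584 - 2895) = (√(-48)*(-2 - 48) - 3*108)*(-43584 - 2895) = ((4*I*√3)*(-50) - 324)*(-46479) = (-200*I*√3 - 324)*(-46479) = (-324 - 200*I*√3)*(-46479) = 15059196 + 9295800*I*√3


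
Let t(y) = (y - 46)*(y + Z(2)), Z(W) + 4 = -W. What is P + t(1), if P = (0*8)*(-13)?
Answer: 225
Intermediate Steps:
Z(W) = -4 - W
t(y) = (-46 + y)*(-6 + y) (t(y) = (y - 46)*(y + (-4 - 1*2)) = (-46 + y)*(y + (-4 - 2)) = (-46 + y)*(y - 6) = (-46 + y)*(-6 + y))
P = 0 (P = 0*(-13) = 0)
P + t(1) = 0 + (276 + 1² - 52*1) = 0 + (276 + 1 - 52) = 0 + 225 = 225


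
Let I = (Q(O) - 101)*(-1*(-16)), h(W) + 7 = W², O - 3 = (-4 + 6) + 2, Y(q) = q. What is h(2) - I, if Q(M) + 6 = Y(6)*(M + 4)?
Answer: 653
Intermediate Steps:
O = 7 (O = 3 + ((-4 + 6) + 2) = 3 + (2 + 2) = 3 + 4 = 7)
Q(M) = 18 + 6*M (Q(M) = -6 + 6*(M + 4) = -6 + 6*(4 + M) = -6 + (24 + 6*M) = 18 + 6*M)
h(W) = -7 + W²
I = -656 (I = ((18 + 6*7) - 101)*(-1*(-16)) = ((18 + 42) - 101)*16 = (60 - 101)*16 = -41*16 = -656)
h(2) - I = (-7 + 2²) - 1*(-656) = (-7 + 4) + 656 = -3 + 656 = 653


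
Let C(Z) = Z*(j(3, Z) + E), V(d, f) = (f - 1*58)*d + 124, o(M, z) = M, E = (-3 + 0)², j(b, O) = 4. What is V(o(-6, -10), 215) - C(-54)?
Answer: -116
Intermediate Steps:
E = 9 (E = (-3)² = 9)
V(d, f) = 124 + d*(-58 + f) (V(d, f) = (f - 58)*d + 124 = (-58 + f)*d + 124 = d*(-58 + f) + 124 = 124 + d*(-58 + f))
C(Z) = 13*Z (C(Z) = Z*(4 + 9) = Z*13 = 13*Z)
V(o(-6, -10), 215) - C(-54) = (124 - 58*(-6) - 6*215) - 13*(-54) = (124 + 348 - 1290) - 1*(-702) = -818 + 702 = -116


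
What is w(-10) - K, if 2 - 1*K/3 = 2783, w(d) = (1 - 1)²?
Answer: 8343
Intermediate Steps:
w(d) = 0 (w(d) = 0² = 0)
K = -8343 (K = 6 - 3*2783 = 6 - 8349 = -8343)
w(-10) - K = 0 - 1*(-8343) = 0 + 8343 = 8343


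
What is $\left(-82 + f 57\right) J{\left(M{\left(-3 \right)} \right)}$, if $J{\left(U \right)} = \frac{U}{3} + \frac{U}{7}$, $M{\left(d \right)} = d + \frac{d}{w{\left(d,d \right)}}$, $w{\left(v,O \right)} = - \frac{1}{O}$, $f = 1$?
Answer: $\frac{1000}{7} \approx 142.86$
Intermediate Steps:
$M{\left(d \right)} = d - d^{2}$ ($M{\left(d \right)} = d + \frac{d}{\left(-1\right) \frac{1}{d}} = d + d \left(- d\right) = d - d^{2}$)
$J{\left(U \right)} = \frac{10 U}{21}$ ($J{\left(U \right)} = U \frac{1}{3} + U \frac{1}{7} = \frac{U}{3} + \frac{U}{7} = \frac{10 U}{21}$)
$\left(-82 + f 57\right) J{\left(M{\left(-3 \right)} \right)} = \left(-82 + 1 \cdot 57\right) \frac{10 \left(- 3 \left(1 - -3\right)\right)}{21} = \left(-82 + 57\right) \frac{10 \left(- 3 \left(1 + 3\right)\right)}{21} = - 25 \frac{10 \left(\left(-3\right) 4\right)}{21} = - 25 \cdot \frac{10}{21} \left(-12\right) = \left(-25\right) \left(- \frac{40}{7}\right) = \frac{1000}{7}$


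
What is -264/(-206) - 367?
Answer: -37669/103 ≈ -365.72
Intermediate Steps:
-264/(-206) - 367 = -264*(-1/206) - 367 = 132/103 - 367 = -37669/103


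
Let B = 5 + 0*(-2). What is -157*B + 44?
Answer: -741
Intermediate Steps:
B = 5 (B = 5 + 0 = 5)
-157*B + 44 = -157*5 + 44 = -785 + 44 = -741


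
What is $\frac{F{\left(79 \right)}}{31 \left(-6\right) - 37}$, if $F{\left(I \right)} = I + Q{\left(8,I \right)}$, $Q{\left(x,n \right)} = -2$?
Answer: $- \frac{77}{223} \approx -0.34529$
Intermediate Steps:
$F{\left(I \right)} = -2 + I$ ($F{\left(I \right)} = I - 2 = -2 + I$)
$\frac{F{\left(79 \right)}}{31 \left(-6\right) - 37} = \frac{-2 + 79}{31 \left(-6\right) - 37} = \frac{77}{-186 - 37} = \frac{77}{-223} = 77 \left(- \frac{1}{223}\right) = - \frac{77}{223}$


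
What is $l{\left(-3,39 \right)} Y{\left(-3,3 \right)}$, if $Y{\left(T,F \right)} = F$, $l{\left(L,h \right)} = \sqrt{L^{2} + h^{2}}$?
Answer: $9 \sqrt{170} \approx 117.35$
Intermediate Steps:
$l{\left(-3,39 \right)} Y{\left(-3,3 \right)} = \sqrt{\left(-3\right)^{2} + 39^{2}} \cdot 3 = \sqrt{9 + 1521} \cdot 3 = \sqrt{1530} \cdot 3 = 3 \sqrt{170} \cdot 3 = 9 \sqrt{170}$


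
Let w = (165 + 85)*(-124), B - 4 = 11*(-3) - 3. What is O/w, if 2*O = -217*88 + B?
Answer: 2391/7750 ≈ 0.30852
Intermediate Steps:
B = -32 (B = 4 + (11*(-3) - 3) = 4 + (-33 - 3) = 4 - 36 = -32)
w = -31000 (w = 250*(-124) = -31000)
O = -9564 (O = (-217*88 - 32)/2 = (-19096 - 32)/2 = (1/2)*(-19128) = -9564)
O/w = -9564/(-31000) = -9564*(-1/31000) = 2391/7750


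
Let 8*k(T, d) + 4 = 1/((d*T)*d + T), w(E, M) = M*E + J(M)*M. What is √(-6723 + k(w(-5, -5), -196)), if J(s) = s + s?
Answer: I*√35722743496658898/2305020 ≈ 81.997*I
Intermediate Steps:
J(s) = 2*s
w(E, M) = 2*M² + E*M (w(E, M) = M*E + (2*M)*M = E*M + 2*M² = 2*M² + E*M)
k(T, d) = -½ + 1/(8*(T + T*d²)) (k(T, d) = -½ + 1/(8*((d*T)*d + T)) = -½ + 1/(8*((T*d)*d + T)) = -½ + 1/(8*(T*d² + T)) = -½ + 1/(8*(T + T*d²)))
√(-6723 + k(w(-5, -5), -196)) = √(-6723 + (1 - (-20)*(-5 + 2*(-5)) - 4*(-5*(-5 + 2*(-5)))*(-196)²)/(8*((-5*(-5 + 2*(-5))))*(1 + (-196)²))) = √(-6723 + (1 - (-20)*(-5 - 10) - 4*(-5*(-5 - 10))*38416)/(8*((-5*(-5 - 10)))*(1 + 38416))) = √(-6723 + (⅛)*(1 - (-20)*(-15) - 4*(-5*(-15))*38416)/(-5*(-15)*38417)) = √(-6723 + (⅛)*(1/38417)*(1 - 4*75 - 4*75*38416)/75) = √(-6723 + (⅛)*(1/75)*(1/38417)*(1 - 300 - 11524800)) = √(-6723 + (⅛)*(1/75)*(1/38417)*(-11525099)) = √(-6723 - 11525099/23050200) = √(-154978019699/23050200) = I*√35722743496658898/2305020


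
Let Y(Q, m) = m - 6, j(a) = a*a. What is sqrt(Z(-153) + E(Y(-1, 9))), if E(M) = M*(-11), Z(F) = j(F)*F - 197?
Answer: I*sqrt(3581807) ≈ 1892.6*I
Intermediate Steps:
j(a) = a**2
Y(Q, m) = -6 + m
Z(F) = -197 + F**3 (Z(F) = F**2*F - 197 = F**3 - 197 = -197 + F**3)
E(M) = -11*M
sqrt(Z(-153) + E(Y(-1, 9))) = sqrt((-197 + (-153)**3) - 11*(-6 + 9)) = sqrt((-197 - 3581577) - 11*3) = sqrt(-3581774 - 33) = sqrt(-3581807) = I*sqrt(3581807)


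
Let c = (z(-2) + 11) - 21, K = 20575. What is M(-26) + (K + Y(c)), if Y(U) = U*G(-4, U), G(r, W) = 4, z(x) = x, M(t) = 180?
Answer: 20707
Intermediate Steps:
c = -12 (c = (-2 + 11) - 21 = 9 - 21 = -12)
Y(U) = 4*U (Y(U) = U*4 = 4*U)
M(-26) + (K + Y(c)) = 180 + (20575 + 4*(-12)) = 180 + (20575 - 48) = 180 + 20527 = 20707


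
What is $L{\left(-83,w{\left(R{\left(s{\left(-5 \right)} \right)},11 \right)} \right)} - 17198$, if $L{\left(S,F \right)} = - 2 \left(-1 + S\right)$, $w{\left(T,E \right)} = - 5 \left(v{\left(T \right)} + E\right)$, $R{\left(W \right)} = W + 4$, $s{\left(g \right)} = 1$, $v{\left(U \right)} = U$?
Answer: $-17030$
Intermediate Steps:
$R{\left(W \right)} = 4 + W$
$w{\left(T,E \right)} = - 5 E - 5 T$ ($w{\left(T,E \right)} = - 5 \left(T + E\right) = - 5 \left(E + T\right) = - 5 E - 5 T$)
$L{\left(S,F \right)} = 2 - 2 S$
$L{\left(-83,w{\left(R{\left(s{\left(-5 \right)} \right)},11 \right)} \right)} - 17198 = \left(2 - -166\right) - 17198 = \left(2 + 166\right) - 17198 = 168 - 17198 = -17030$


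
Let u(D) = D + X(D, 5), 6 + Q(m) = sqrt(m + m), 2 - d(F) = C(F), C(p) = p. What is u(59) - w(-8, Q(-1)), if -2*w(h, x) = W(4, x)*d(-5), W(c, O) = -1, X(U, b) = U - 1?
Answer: 227/2 ≈ 113.50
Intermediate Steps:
X(U, b) = -1 + U
d(F) = 2 - F
Q(m) = -6 + sqrt(2)*sqrt(m) (Q(m) = -6 + sqrt(m + m) = -6 + sqrt(2*m) = -6 + sqrt(2)*sqrt(m))
w(h, x) = 7/2 (w(h, x) = -(-1)*(2 - 1*(-5))/2 = -(-1)*(2 + 5)/2 = -(-1)*7/2 = -1/2*(-7) = 7/2)
u(D) = -1 + 2*D (u(D) = D + (-1 + D) = -1 + 2*D)
u(59) - w(-8, Q(-1)) = (-1 + 2*59) - 1*7/2 = (-1 + 118) - 7/2 = 117 - 7/2 = 227/2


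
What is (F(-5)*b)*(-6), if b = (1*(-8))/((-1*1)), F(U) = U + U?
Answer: 480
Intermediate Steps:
F(U) = 2*U
b = 8 (b = -8/(-1) = -8*(-1) = 8)
(F(-5)*b)*(-6) = ((2*(-5))*8)*(-6) = -10*8*(-6) = -80*(-6) = 480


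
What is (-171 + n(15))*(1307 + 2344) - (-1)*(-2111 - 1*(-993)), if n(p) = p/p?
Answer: -621788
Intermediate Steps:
n(p) = 1
(-171 + n(15))*(1307 + 2344) - (-1)*(-2111 - 1*(-993)) = (-171 + 1)*(1307 + 2344) - (-1)*(-2111 - 1*(-993)) = -170*3651 - (-1)*(-2111 + 993) = -620670 - (-1)*(-1118) = -620670 - 1*1118 = -620670 - 1118 = -621788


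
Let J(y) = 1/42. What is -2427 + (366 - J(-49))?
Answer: -86563/42 ≈ -2061.0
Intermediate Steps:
J(y) = 1/42
-2427 + (366 - J(-49)) = -2427 + (366 - 1*1/42) = -2427 + (366 - 1/42) = -2427 + 15371/42 = -86563/42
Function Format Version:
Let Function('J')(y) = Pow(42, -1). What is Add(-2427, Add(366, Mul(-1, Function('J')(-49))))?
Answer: Rational(-86563, 42) ≈ -2061.0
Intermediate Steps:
Function('J')(y) = Rational(1, 42)
Add(-2427, Add(366, Mul(-1, Function('J')(-49)))) = Add(-2427, Add(366, Mul(-1, Rational(1, 42)))) = Add(-2427, Add(366, Rational(-1, 42))) = Add(-2427, Rational(15371, 42)) = Rational(-86563, 42)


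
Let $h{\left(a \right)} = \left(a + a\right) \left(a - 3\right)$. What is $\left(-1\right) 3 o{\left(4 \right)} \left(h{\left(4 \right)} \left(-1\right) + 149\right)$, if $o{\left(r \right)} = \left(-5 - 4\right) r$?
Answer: $15228$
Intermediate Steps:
$o{\left(r \right)} = - 9 r$
$h{\left(a \right)} = 2 a \left(-3 + a\right)$
$\left(-1\right) 3 o{\left(4 \right)} \left(h{\left(4 \right)} \left(-1\right) + 149\right) = \left(-1\right) 3 \left(\left(-9\right) 4\right) \left(2 \cdot 4 \left(-3 + 4\right) \left(-1\right) + 149\right) = \left(-3\right) \left(-36\right) \left(2 \cdot 4 \cdot 1 \left(-1\right) + 149\right) = 108 \left(8 \left(-1\right) + 149\right) = 108 \left(-8 + 149\right) = 108 \cdot 141 = 15228$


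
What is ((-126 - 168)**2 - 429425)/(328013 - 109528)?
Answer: -342989/218485 ≈ -1.5699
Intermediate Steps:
((-126 - 168)**2 - 429425)/(328013 - 109528) = ((-294)**2 - 429425)/218485 = (86436 - 429425)*(1/218485) = -342989*1/218485 = -342989/218485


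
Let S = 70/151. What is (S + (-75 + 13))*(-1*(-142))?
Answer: -1319464/151 ≈ -8738.2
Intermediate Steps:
S = 70/151 (S = 70*(1/151) = 70/151 ≈ 0.46358)
(S + (-75 + 13))*(-1*(-142)) = (70/151 + (-75 + 13))*(-1*(-142)) = (70/151 - 62)*142 = -9292/151*142 = -1319464/151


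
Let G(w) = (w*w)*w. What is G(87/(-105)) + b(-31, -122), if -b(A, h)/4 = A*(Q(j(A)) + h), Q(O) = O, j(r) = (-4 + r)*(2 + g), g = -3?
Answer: -462559889/42875 ≈ -10789.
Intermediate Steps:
j(r) = 4 - r (j(r) = (-4 + r)*(2 - 3) = (-4 + r)*(-1) = 4 - r)
b(A, h) = -4*A*(4 + h - A) (b(A, h) = -4*A*((4 - A) + h) = -4*A*(4 + h - A))
G(w) = w³ (G(w) = w²*w = w³)
G(87/(-105)) + b(-31, -122) = (87/(-105))³ + 4*(-31)*(-4 - 31 - 1*(-122)) = (87*(-1/105))³ + 4*(-31)*(-4 - 31 + 122) = (-29/35)³ + 4*(-31)*87 = -24389/42875 - 10788 = -462559889/42875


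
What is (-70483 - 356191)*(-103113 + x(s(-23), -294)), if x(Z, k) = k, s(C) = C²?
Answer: 44121078318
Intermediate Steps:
(-70483 - 356191)*(-103113 + x(s(-23), -294)) = (-70483 - 356191)*(-103113 - 294) = -426674*(-103407) = 44121078318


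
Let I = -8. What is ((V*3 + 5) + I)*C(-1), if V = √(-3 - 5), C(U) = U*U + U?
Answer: 0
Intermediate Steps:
C(U) = U + U² (C(U) = U² + U = U + U²)
V = 2*I*√2 (V = √(-8) = 2*I*√2 ≈ 2.8284*I)
((V*3 + 5) + I)*C(-1) = (((2*I*√2)*3 + 5) - 8)*(-(1 - 1)) = ((6*I*√2 + 5) - 8)*(-1*0) = ((5 + 6*I*√2) - 8)*0 = (-3 + 6*I*√2)*0 = 0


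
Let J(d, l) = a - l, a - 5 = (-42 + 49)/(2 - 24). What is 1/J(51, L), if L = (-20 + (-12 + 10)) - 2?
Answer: 22/631 ≈ 0.034865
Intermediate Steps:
L = -24 (L = (-20 - 2) - 2 = -22 - 2 = -24)
a = 103/22 (a = 5 + (-42 + 49)/(2 - 24) = 5 + 7/(-22) = 5 + 7*(-1/22) = 5 - 7/22 = 103/22 ≈ 4.6818)
J(d, l) = 103/22 - l
1/J(51, L) = 1/(103/22 - 1*(-24)) = 1/(103/22 + 24) = 1/(631/22) = 22/631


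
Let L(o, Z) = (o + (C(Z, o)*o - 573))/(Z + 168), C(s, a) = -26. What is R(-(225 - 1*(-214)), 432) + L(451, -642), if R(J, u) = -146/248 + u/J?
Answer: 302188109/12901332 ≈ 23.423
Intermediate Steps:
R(J, u) = -73/124 + u/J (R(J, u) = -146*1/248 + u/J = -73/124 + u/J)
L(o, Z) = (-573 - 25*o)/(168 + Z) (L(o, Z) = (o + (-26*o - 573))/(Z + 168) = (o + (-573 - 26*o))/(168 + Z) = (-573 - 25*o)/(168 + Z))
R(-(225 - 1*(-214)), 432) + L(451, -642) = (-73/124 + 432/((-(225 - 1*(-214))))) + (-573 - 25*451)/(168 - 642) = (-73/124 + 432/((-(225 + 214)))) + (-573 - 11275)/(-474) = (-73/124 + 432/((-1*439))) - 1/474*(-11848) = (-73/124 + 432/(-439)) + 5924/237 = (-73/124 + 432*(-1/439)) + 5924/237 = (-73/124 - 432/439) + 5924/237 = -85615/54436 + 5924/237 = 302188109/12901332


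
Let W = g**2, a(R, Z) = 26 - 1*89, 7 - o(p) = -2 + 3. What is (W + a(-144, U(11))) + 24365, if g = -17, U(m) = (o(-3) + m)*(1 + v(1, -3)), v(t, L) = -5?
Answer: 24591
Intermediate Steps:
o(p) = 6 (o(p) = 7 - (-2 + 3) = 7 - 1*1 = 7 - 1 = 6)
U(m) = -24 - 4*m (U(m) = (6 + m)*(1 - 5) = (6 + m)*(-4) = -24 - 4*m)
a(R, Z) = -63 (a(R, Z) = 26 - 89 = -63)
W = 289 (W = (-17)**2 = 289)
(W + a(-144, U(11))) + 24365 = (289 - 63) + 24365 = 226 + 24365 = 24591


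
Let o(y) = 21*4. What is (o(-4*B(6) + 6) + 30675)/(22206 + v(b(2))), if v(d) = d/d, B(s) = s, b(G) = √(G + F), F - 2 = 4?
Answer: 30759/22207 ≈ 1.3851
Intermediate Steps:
F = 6 (F = 2 + 4 = 6)
b(G) = √(6 + G) (b(G) = √(G + 6) = √(6 + G))
o(y) = 84
v(d) = 1
(o(-4*B(6) + 6) + 30675)/(22206 + v(b(2))) = (84 + 30675)/(22206 + 1) = 30759/22207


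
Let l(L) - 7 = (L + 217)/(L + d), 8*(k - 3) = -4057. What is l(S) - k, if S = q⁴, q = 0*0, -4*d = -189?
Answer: 111395/216 ≈ 515.72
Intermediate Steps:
d = 189/4 (d = -¼*(-189) = 189/4 ≈ 47.250)
k = -4033/8 (k = 3 + (⅛)*(-4057) = 3 - 4057/8 = -4033/8 ≈ -504.13)
q = 0
S = 0 (S = 0⁴ = 0)
l(L) = 7 + (217 + L)/(189/4 + L) (l(L) = 7 + (L + 217)/(L + 189/4) = 7 + (217 + L)/(189/4 + L))
l(S) - k = (2191 + 32*0)/(189 + 4*0) - 1*(-4033/8) = (2191 + 0)/(189 + 0) + 4033/8 = 2191/189 + 4033/8 = (1/189)*2191 + 4033/8 = 313/27 + 4033/8 = 111395/216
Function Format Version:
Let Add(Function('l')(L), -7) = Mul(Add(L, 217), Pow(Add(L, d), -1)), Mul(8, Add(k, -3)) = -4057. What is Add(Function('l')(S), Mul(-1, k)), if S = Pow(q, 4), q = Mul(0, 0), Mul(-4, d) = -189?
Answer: Rational(111395, 216) ≈ 515.72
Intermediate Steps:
d = Rational(189, 4) (d = Mul(Rational(-1, 4), -189) = Rational(189, 4) ≈ 47.250)
k = Rational(-4033, 8) (k = Add(3, Mul(Rational(1, 8), -4057)) = Add(3, Rational(-4057, 8)) = Rational(-4033, 8) ≈ -504.13)
q = 0
S = 0 (S = Pow(0, 4) = 0)
Function('l')(L) = Add(7, Mul(Pow(Add(Rational(189, 4), L), -1), Add(217, L))) (Function('l')(L) = Add(7, Mul(Add(L, 217), Pow(Add(L, Rational(189, 4)), -1))) = Add(7, Mul(Add(217, L), Pow(Add(Rational(189, 4), L), -1))) = Add(7, Mul(Pow(Add(Rational(189, 4), L), -1), Add(217, L))))
Add(Function('l')(S), Mul(-1, k)) = Add(Mul(Pow(Add(189, Mul(4, 0)), -1), Add(2191, Mul(32, 0))), Mul(-1, Rational(-4033, 8))) = Add(Mul(Pow(Add(189, 0), -1), Add(2191, 0)), Rational(4033, 8)) = Add(Mul(Pow(189, -1), 2191), Rational(4033, 8)) = Add(Mul(Rational(1, 189), 2191), Rational(4033, 8)) = Add(Rational(313, 27), Rational(4033, 8)) = Rational(111395, 216)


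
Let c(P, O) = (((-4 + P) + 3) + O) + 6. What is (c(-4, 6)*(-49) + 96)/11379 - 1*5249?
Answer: -59728618/11379 ≈ -5249.0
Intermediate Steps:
c(P, O) = 5 + O + P (c(P, O) = ((-1 + P) + O) + 6 = (-1 + O + P) + 6 = 5 + O + P)
(c(-4, 6)*(-49) + 96)/11379 - 1*5249 = ((5 + 6 - 4)*(-49) + 96)/11379 - 1*5249 = (7*(-49) + 96)*(1/11379) - 5249 = (-343 + 96)*(1/11379) - 5249 = -247*1/11379 - 5249 = -247/11379 - 5249 = -59728618/11379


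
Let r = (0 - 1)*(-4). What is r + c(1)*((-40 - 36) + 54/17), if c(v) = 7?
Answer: -8598/17 ≈ -505.76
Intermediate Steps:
r = 4 (r = -1*(-4) = 4)
r + c(1)*((-40 - 36) + 54/17) = 4 + 7*((-40 - 36) + 54/17) = 4 + 7*(-76 + 54*(1/17)) = 4 + 7*(-76 + 54/17) = 4 + 7*(-1238/17) = 4 - 8666/17 = -8598/17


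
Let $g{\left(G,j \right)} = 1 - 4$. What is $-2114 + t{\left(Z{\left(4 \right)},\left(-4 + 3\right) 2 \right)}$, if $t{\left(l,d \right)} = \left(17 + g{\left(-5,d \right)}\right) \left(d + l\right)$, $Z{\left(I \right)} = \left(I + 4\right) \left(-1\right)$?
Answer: $-2254$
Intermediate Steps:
$g{\left(G,j \right)} = -3$
$Z{\left(I \right)} = -4 - I$ ($Z{\left(I \right)} = \left(4 + I\right) \left(-1\right) = -4 - I$)
$t{\left(l,d \right)} = 14 d + 14 l$ ($t{\left(l,d \right)} = \left(17 - 3\right) \left(d + l\right) = 14 \left(d + l\right) = 14 d + 14 l$)
$-2114 + t{\left(Z{\left(4 \right)},\left(-4 + 3\right) 2 \right)} = -2114 + \left(14 \left(-4 + 3\right) 2 + 14 \left(-4 - 4\right)\right) = -2114 + \left(14 \left(\left(-1\right) 2\right) + 14 \left(-4 - 4\right)\right) = -2114 + \left(14 \left(-2\right) + 14 \left(-8\right)\right) = -2114 - 140 = -2254$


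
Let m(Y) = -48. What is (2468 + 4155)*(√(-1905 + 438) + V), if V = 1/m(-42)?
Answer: -6623/48 + 19869*I*√163 ≈ -137.98 + 2.5367e+5*I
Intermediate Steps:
V = -1/48 (V = 1/(-48) = -1/48 ≈ -0.020833)
(2468 + 4155)*(√(-1905 + 438) + V) = (2468 + 4155)*(√(-1905 + 438) - 1/48) = 6623*(√(-1467) - 1/48) = 6623*(3*I*√163 - 1/48) = 6623*(-1/48 + 3*I*√163) = -6623/48 + 19869*I*√163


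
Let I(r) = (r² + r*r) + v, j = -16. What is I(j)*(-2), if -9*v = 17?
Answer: -9182/9 ≈ -1020.2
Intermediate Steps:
v = -17/9 (v = -⅑*17 = -17/9 ≈ -1.8889)
I(r) = -17/9 + 2*r² (I(r) = (r² + r*r) - 17/9 = (r² + r²) - 17/9 = 2*r² - 17/9 = -17/9 + 2*r²)
I(j)*(-2) = (-17/9 + 2*(-16)²)*(-2) = (-17/9 + 2*256)*(-2) = (-17/9 + 512)*(-2) = (4591/9)*(-2) = -9182/9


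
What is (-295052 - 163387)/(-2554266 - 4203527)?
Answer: 458439/6757793 ≈ 0.067839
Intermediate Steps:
(-295052 - 163387)/(-2554266 - 4203527) = -458439/(-6757793) = -458439*(-1/6757793) = 458439/6757793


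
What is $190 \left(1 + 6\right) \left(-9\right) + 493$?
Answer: $-11477$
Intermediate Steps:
$190 \left(1 + 6\right) \left(-9\right) + 493 = 190 \cdot 7 \left(-9\right) + 493 = 190 \left(-63\right) + 493 = -11970 + 493 = -11477$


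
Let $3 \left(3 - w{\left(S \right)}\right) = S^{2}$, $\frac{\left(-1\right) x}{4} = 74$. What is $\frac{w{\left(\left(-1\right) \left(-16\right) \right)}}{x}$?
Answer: $\frac{247}{888} \approx 0.27815$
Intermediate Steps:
$x = -296$ ($x = \left(-4\right) 74 = -296$)
$w{\left(S \right)} = 3 - \frac{S^{2}}{3}$
$\frac{w{\left(\left(-1\right) \left(-16\right) \right)}}{x} = \frac{3 - \frac{\left(\left(-1\right) \left(-16\right)\right)^{2}}{3}}{-296} = \left(3 - \frac{16^{2}}{3}\right) \left(- \frac{1}{296}\right) = \left(3 - \frac{256}{3}\right) \left(- \frac{1}{296}\right) = \left(- \frac{247}{3}\right) \left(- \frac{1}{296}\right) = \frac{247}{888}$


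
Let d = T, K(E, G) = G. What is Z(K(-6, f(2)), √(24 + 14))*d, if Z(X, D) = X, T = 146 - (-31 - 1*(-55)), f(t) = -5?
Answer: -610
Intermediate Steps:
T = 122 (T = 146 - (-31 + 55) = 146 - 1*24 = 146 - 24 = 122)
d = 122
Z(K(-6, f(2)), √(24 + 14))*d = -5*122 = -610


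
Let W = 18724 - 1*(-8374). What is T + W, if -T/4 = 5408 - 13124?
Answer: 57962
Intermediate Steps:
T = 30864 (T = -4*(5408 - 13124) = -4*(-7716) = 30864)
W = 27098 (W = 18724 + 8374 = 27098)
T + W = 30864 + 27098 = 57962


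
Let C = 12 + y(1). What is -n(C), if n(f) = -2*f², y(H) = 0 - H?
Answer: 242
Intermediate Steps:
y(H) = -H
C = 11 (C = 12 - 1*1 = 12 - 1 = 11)
-n(C) = -(-2)*11² = -(-2)*121 = -1*(-242) = 242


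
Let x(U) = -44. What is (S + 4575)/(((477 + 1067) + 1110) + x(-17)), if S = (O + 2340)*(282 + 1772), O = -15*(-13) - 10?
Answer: 1038185/522 ≈ 1988.9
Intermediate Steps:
O = 185 (O = 195 - 10 = 185)
S = 5186350 (S = (185 + 2340)*(282 + 1772) = 2525*2054 = 5186350)
(S + 4575)/(((477 + 1067) + 1110) + x(-17)) = (5186350 + 4575)/(((477 + 1067) + 1110) - 44) = 5190925/((1544 + 1110) - 44) = 5190925/(2654 - 44) = 5190925/2610 = 5190925*(1/2610) = 1038185/522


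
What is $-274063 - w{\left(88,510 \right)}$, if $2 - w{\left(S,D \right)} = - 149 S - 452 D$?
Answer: $-517697$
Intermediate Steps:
$w{\left(S,D \right)} = 2 + 149 S + 452 D$ ($w{\left(S,D \right)} = 2 - \left(- 149 S - 452 D\right) = 2 - \left(- 452 D - 149 S\right) = 2 + \left(149 S + 452 D\right) = 2 + 149 S + 452 D$)
$-274063 - w{\left(88,510 \right)} = -274063 - \left(2 + 149 \cdot 88 + 452 \cdot 510\right) = -274063 - \left(2 + 13112 + 230520\right) = -274063 - 243634 = -517697$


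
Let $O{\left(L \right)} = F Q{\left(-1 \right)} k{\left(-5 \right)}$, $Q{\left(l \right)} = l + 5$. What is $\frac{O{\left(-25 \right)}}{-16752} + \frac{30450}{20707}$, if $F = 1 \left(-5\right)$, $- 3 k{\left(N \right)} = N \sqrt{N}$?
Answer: $\frac{30450}{20707} + \frac{25 i \sqrt{5}}{12564} \approx 1.4705 + 0.0044494 i$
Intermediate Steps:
$Q{\left(l \right)} = 5 + l$
$k{\left(N \right)} = - \frac{N^{\frac{3}{2}}}{3}$ ($k{\left(N \right)} = - \frac{N \sqrt{N}}{3} = - \frac{N^{\frac{3}{2}}}{3}$)
$F = -5$
$O{\left(L \right)} = - \frac{100 i \sqrt{5}}{3}$ ($O{\left(L \right)} = - 5 \left(5 - 1\right) \left(- \frac{\left(-5\right)^{\frac{3}{2}}}{3}\right) = \left(-5\right) 4 \left(- \frac{\left(-5\right) i \sqrt{5}}{3}\right) = - 20 \frac{5 i \sqrt{5}}{3} = - \frac{100 i \sqrt{5}}{3}$)
$\frac{O{\left(-25 \right)}}{-16752} + \frac{30450}{20707} = \frac{\left(- \frac{100}{3}\right) i \sqrt{5}}{-16752} + \frac{30450}{20707} = - \frac{100 i \sqrt{5}}{3} \left(- \frac{1}{16752}\right) + 30450 \cdot \frac{1}{20707} = \frac{25 i \sqrt{5}}{12564} + \frac{30450}{20707} = \frac{30450}{20707} + \frac{25 i \sqrt{5}}{12564}$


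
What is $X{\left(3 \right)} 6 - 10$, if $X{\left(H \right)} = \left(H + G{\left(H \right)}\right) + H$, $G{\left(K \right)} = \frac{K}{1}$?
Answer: $44$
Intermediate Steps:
$G{\left(K \right)} = K$ ($G{\left(K \right)} = K 1 = K$)
$X{\left(H \right)} = 3 H$ ($X{\left(H \right)} = \left(H + H\right) + H = 2 H + H = 3 H$)
$X{\left(3 \right)} 6 - 10 = 3 \cdot 3 \cdot 6 - 10 = 9 \cdot 6 - 10 = 54 - 10 = 44$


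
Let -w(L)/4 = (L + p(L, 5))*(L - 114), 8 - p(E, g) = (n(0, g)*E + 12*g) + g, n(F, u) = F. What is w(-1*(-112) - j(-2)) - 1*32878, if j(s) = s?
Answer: -32878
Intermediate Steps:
p(E, g) = 8 - 13*g (p(E, g) = 8 - ((0*E + 12*g) + g) = 8 - ((0 + 12*g) + g) = 8 - (12*g + g) = 8 - 13*g)
w(L) = -4*(-114 + L)*(-57 + L) (w(L) = -4*(L + (8 - 13*5))*(L - 114) = -4*(L + (8 - 65))*(-114 + L) = -4*(L - 57)*(-114 + L) = -4*(-57 + L)*(-114 + L) = -4*(-114 + L)*(-57 + L))
w(-1*(-112) - j(-2)) - 1*32878 = (-25992 - 4*(-1*(-112) - 1*(-2))**2 + 684*(-1*(-112) - 1*(-2))) - 1*32878 = (-25992 - 4*(112 + 2)**2 + 684*(112 + 2)) - 32878 = (-25992 - 4*114**2 + 684*114) - 32878 = (-25992 - 4*12996 + 77976) - 32878 = (-25992 - 51984 + 77976) - 32878 = 0 - 32878 = -32878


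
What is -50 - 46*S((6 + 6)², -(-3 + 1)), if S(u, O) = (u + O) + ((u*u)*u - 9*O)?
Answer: -137361202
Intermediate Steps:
S(u, O) = u + u³ - 8*O (S(u, O) = (O + u) + (u²*u - 9*O) = (O + u) + (u³ - 9*O) = u + u³ - 8*O)
-50 - 46*S((6 + 6)², -(-3 + 1)) = -50 - 46*((6 + 6)² + ((6 + 6)²)³ - (-8)*(-3 + 1)) = -50 - 46*(12² + (12²)³ - (-8)*(-2)) = -50 - 46*(144 + 144³ - 8*2) = -50 - 46*(144 + 2985984 - 16) = -50 - 46*2986112 = -50 - 137361152 = -137361202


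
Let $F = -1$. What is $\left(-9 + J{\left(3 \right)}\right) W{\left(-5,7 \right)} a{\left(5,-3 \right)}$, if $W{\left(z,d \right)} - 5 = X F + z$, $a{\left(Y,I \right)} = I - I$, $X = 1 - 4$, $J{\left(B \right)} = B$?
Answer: $0$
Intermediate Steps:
$X = -3$ ($X = 1 - 4 = -3$)
$a{\left(Y,I \right)} = 0$
$W{\left(z,d \right)} = 8 + z$ ($W{\left(z,d \right)} = 5 + \left(\left(-3\right) \left(-1\right) + z\right) = 5 + \left(3 + z\right) = 8 + z$)
$\left(-9 + J{\left(3 \right)}\right) W{\left(-5,7 \right)} a{\left(5,-3 \right)} = \left(-9 + 3\right) \left(8 - 5\right) 0 = \left(-6\right) 3 \cdot 0 = \left(-18\right) 0 = 0$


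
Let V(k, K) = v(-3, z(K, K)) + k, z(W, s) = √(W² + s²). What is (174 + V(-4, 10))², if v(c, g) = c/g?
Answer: 5780009/200 - 51*√2 ≈ 28828.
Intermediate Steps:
V(k, K) = k - 3*√2/(2*√(K²)) (V(k, K) = -3/√(K² + K²) + k = -3*√2/(2*√(K²)) + k = k - 3*√2/(2*√(K²)))
(174 + V(-4, 10))² = (174 + (-4 - 3*√2/(2*√(10²))))² = (174 + (-4 - 3*√2/(2*√100)))² = (174 + (-4 - 3/2*√2*⅒))² = (174 + (-4 - 3*√2/20))² = (170 - 3*√2/20)²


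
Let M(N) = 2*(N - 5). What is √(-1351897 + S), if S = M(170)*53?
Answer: I*√1334407 ≈ 1155.2*I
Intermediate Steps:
M(N) = -10 + 2*N (M(N) = 2*(-5 + N) = -10 + 2*N)
S = 17490 (S = (-10 + 2*170)*53 = (-10 + 340)*53 = 330*53 = 17490)
√(-1351897 + S) = √(-1351897 + 17490) = √(-1334407) = I*√1334407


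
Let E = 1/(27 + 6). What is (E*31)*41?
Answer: 1271/33 ≈ 38.515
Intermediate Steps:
E = 1/33 ≈ 0.030303
(E*31)*41 = ((1/33)*31)*41 = (31/33)*41 = 1271/33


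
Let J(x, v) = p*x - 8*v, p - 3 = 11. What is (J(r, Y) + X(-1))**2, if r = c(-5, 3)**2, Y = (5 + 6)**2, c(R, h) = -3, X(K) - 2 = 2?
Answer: 702244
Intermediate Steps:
p = 14 (p = 3 + 11 = 14)
X(K) = 4 (X(K) = 2 + 2 = 4)
Y = 121 (Y = 11**2 = 121)
r = 9 (r = (-3)**2 = 9)
J(x, v) = -8*v + 14*x (J(x, v) = 14*x - 8*v = -8*v + 14*x)
(J(r, Y) + X(-1))**2 = ((-8*121 + 14*9) + 4)**2 = ((-968 + 126) + 4)**2 = (-842 + 4)**2 = (-838)**2 = 702244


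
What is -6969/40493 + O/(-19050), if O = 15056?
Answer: -371211029/385695825 ≈ -0.96245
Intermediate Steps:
-6969/40493 + O/(-19050) = -6969/40493 + 15056/(-19050) = -6969*1/40493 + 15056*(-1/19050) = -6969/40493 - 7528/9525 = -371211029/385695825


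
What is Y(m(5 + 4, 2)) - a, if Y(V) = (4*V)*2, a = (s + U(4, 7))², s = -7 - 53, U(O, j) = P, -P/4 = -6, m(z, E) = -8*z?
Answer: -1872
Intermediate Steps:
P = 24 (P = -4*(-6) = 24)
U(O, j) = 24
s = -60
a = 1296 (a = (-60 + 24)² = (-36)² = 1296)
Y(V) = 8*V
Y(m(5 + 4, 2)) - a = 8*(-8*(5 + 4)) - 1*1296 = 8*(-8*9) - 1296 = 8*(-72) - 1296 = -576 - 1296 = -1872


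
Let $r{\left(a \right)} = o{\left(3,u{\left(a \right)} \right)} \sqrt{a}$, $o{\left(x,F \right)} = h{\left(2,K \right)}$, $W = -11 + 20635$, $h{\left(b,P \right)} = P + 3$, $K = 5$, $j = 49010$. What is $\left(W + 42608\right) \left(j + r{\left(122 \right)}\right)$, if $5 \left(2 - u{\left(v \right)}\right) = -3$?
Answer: $3099000320 + 505856 \sqrt{122} \approx 3.1046 \cdot 10^{9}$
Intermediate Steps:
$u{\left(v \right)} = \frac{13}{5}$ ($u{\left(v \right)} = 2 - - \frac{3}{5} = 2 + \frac{3}{5} = \frac{13}{5}$)
$h{\left(b,P \right)} = 3 + P$
$W = 20624$
$o{\left(x,F \right)} = 8$ ($o{\left(x,F \right)} = 3 + 5 = 8$)
$r{\left(a \right)} = 8 \sqrt{a}$
$\left(W + 42608\right) \left(j + r{\left(122 \right)}\right) = \left(20624 + 42608\right) \left(49010 + 8 \sqrt{122}\right) = 63232 \left(49010 + 8 \sqrt{122}\right) = 3099000320 + 505856 \sqrt{122}$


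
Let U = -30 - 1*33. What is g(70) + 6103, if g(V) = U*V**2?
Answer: -302597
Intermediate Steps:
U = -63 (U = -30 - 33 = -63)
g(V) = -63*V**2
g(70) + 6103 = -63*70**2 + 6103 = -63*4900 + 6103 = -308700 + 6103 = -302597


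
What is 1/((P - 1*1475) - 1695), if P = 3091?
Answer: -1/79 ≈ -0.012658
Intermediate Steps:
1/((P - 1*1475) - 1695) = 1/((3091 - 1*1475) - 1695) = 1/((3091 - 1475) - 1695) = 1/(1616 - 1695) = 1/(-79) = -1/79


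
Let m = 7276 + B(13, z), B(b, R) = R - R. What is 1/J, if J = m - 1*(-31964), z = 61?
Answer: 1/39240 ≈ 2.5484e-5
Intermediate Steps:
B(b, R) = 0
m = 7276 (m = 7276 + 0 = 7276)
J = 39240 (J = 7276 - 1*(-31964) = 7276 + 31964 = 39240)
1/J = 1/39240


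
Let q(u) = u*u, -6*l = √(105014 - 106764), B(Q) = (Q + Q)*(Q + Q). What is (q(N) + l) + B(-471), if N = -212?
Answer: 932308 - 5*I*√70/6 ≈ 9.3231e+5 - 6.9722*I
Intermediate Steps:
B(Q) = 4*Q² (B(Q) = (2*Q)*(2*Q) = 4*Q²)
l = -5*I*√70/6 (l = -√(105014 - 106764)/6 = -5*I*√70/6 ≈ -6.9722*I)
q(u) = u²
(q(N) + l) + B(-471) = ((-212)² - 5*I*√70/6) + 4*(-471)² = (44944 - 5*I*√70/6) + 4*221841 = (44944 - 5*I*√70/6) + 887364 = 932308 - 5*I*√70/6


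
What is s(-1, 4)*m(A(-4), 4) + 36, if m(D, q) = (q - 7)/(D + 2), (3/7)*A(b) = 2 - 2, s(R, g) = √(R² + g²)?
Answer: 36 - 3*√17/2 ≈ 29.815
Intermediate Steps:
A(b) = 0 (A(b) = 7*(2 - 2)/3 = (7/3)*0 = 0)
m(D, q) = (-7 + q)/(2 + D)
s(-1, 4)*m(A(-4), 4) + 36 = √((-1)² + 4²)*((-7 + 4)/(2 + 0)) + 36 = √(1 + 16)*(-3/2) + 36 = √17*((½)*(-3)) + 36 = √17*(-3/2) + 36 = -3*√17/2 + 36 = 36 - 3*√17/2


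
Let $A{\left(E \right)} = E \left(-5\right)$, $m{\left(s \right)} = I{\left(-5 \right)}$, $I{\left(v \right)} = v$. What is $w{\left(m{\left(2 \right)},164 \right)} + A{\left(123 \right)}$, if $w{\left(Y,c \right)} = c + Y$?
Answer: $-456$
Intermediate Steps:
$m{\left(s \right)} = -5$
$w{\left(Y,c \right)} = Y + c$
$A{\left(E \right)} = - 5 E$
$w{\left(m{\left(2 \right)},164 \right)} + A{\left(123 \right)} = \left(-5 + 164\right) - 615 = 159 - 615 = -456$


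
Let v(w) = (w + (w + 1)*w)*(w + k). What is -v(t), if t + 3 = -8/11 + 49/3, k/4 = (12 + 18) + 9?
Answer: -1115648768/35937 ≈ -31045.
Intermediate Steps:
k = 156 (k = 4*((12 + 18) + 9) = 4*(30 + 9) = 4*39 = 156)
t = 416/33 (t = -3 + (-8/11 + 49/3) = -3 + 515/33 = 416/33 ≈ 12.606)
v(w) = (156 + w)*(w + w*(1 + w)) (v(w) = (w + (w + 1)*w)*(w + 156) = (w + (1 + w)*w)*(156 + w) = (w + w*(1 + w))*(156 + w) = (156 + w)*(w + w*(1 + w)))
-v(t) = -416*(312 + (416/33)**2 + 158*(416/33))/33 = -416*(312 + 173056/1089 + 65728/33)/33 = -416*2681848/(33*1089) = -1*1115648768/35937 = -1115648768/35937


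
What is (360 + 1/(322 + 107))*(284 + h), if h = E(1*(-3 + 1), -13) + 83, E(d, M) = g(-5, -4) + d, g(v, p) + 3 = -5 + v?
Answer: 4942112/39 ≈ 1.2672e+5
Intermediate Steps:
g(v, p) = -8 + v (g(v, p) = -3 + (-5 + v) = -8 + v)
E(d, M) = -13 + d (E(d, M) = (-8 - 5) + d = -13 + d)
h = 68 (h = (-13 + 1*(-3 + 1)) + 83 = (-13 + 1*(-2)) + 83 = (-13 - 2) + 83 = -15 + 83 = 68)
(360 + 1/(322 + 107))*(284 + h) = (360 + 1/(322 + 107))*(284 + 68) = (360 + 1/429)*352 = (154441/429)*352 = 4942112/39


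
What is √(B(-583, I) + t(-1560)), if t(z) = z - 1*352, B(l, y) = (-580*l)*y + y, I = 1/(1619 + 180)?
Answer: I*√5579683053/1799 ≈ 41.522*I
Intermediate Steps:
I = 1/1799 ≈ 0.00055586
B(l, y) = y - 580*l*y (B(l, y) = -580*l*y + y = y - 580*l*y)
t(z) = -352 + z (t(z) = z - 352 = -352 + z)
√(B(-583, I) + t(-1560)) = √((1 - 580*(-583))/1799 + (-352 - 1560)) = √((1 + 338140)/1799 - 1912) = √((1/1799)*338141 - 1912) = √(338141/1799 - 1912) = √(-3101547/1799) = I*√5579683053/1799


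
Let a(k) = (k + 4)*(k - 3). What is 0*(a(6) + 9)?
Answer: 0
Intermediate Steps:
a(k) = (-3 + k)*(4 + k) (a(k) = (4 + k)*(-3 + k) = (-3 + k)*(4 + k))
0*(a(6) + 9) = 0*((-12 + 6 + 6²) + 9) = 0*((-12 + 6 + 36) + 9) = 0*(30 + 9) = 0*39 = 0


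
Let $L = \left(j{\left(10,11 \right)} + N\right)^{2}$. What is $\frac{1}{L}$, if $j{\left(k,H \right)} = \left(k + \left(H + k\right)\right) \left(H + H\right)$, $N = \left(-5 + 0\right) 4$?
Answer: $\frac{1}{438244} \approx 2.2818 \cdot 10^{-6}$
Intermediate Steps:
$N = -20$ ($N = \left(-5\right) 4 = -20$)
$j{\left(k,H \right)} = 2 H \left(H + 2 k\right)$ ($j{\left(k,H \right)} = \left(H + 2 k\right) 2 H = 2 H \left(H + 2 k\right)$)
$L = 438244$ ($L = \left(2 \cdot 11 \left(11 + 2 \cdot 10\right) - 20\right)^{2} = \left(2 \cdot 11 \left(11 + 20\right) - 20\right)^{2} = \left(2 \cdot 11 \cdot 31 - 20\right)^{2} = \left(682 - 20\right)^{2} = 662^{2} = 438244$)
$\frac{1}{L} = \frac{1}{438244}$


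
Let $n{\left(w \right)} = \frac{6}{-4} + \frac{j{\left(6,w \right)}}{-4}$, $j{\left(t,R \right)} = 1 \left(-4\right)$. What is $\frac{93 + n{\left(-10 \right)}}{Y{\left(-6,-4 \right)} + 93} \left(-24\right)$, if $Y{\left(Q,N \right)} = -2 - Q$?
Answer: $- \frac{2220}{97} \approx -22.887$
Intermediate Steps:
$j{\left(t,R \right)} = -4$
$n{\left(w \right)} = - \frac{1}{2}$ ($n{\left(w \right)} = \frac{6}{-4} - \frac{4}{-4} = 6 \left(- \frac{1}{4}\right) - -1 = - \frac{3}{2} + 1 = - \frac{1}{2}$)
$\frac{93 + n{\left(-10 \right)}}{Y{\left(-6,-4 \right)} + 93} \left(-24\right) = \frac{93 - \frac{1}{2}}{\left(-2 - -6\right) + 93} \left(-24\right) = \frac{185}{2 \left(\left(-2 + 6\right) + 93\right)} \left(-24\right) = \frac{185}{2 \left(4 + 93\right)} \left(-24\right) = \frac{185}{2 \cdot 97} \left(-24\right) = \frac{185}{2} \cdot \frac{1}{97} \left(-24\right) = \frac{185}{194} \left(-24\right) = - \frac{2220}{97}$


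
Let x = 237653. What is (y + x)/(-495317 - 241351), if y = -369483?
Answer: 65915/368334 ≈ 0.17895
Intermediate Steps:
(y + x)/(-495317 - 241351) = (-369483 + 237653)/(-495317 - 241351) = -131830/(-736668) = -131830*(-1/736668) = 65915/368334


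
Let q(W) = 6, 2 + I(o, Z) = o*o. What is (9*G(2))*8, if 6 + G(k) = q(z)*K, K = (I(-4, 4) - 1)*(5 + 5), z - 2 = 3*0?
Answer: 55728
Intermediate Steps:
z = 2 (z = 2 + 3*0 = 2 + 0 = 2)
I(o, Z) = -2 + o² (I(o, Z) = -2 + o*o = -2 + o²)
K = 130 (K = ((-2 + (-4)²) - 1)*(5 + 5) = ((-2 + 16) - 1)*10 = (14 - 1)*10 = 13*10 = 130)
G(k) = 774 (G(k) = -6 + 6*130 = -6 + 780 = 774)
(9*G(2))*8 = (9*774)*8 = 6966*8 = 55728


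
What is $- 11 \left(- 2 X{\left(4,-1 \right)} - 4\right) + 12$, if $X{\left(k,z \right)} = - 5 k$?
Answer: $-384$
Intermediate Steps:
$- 11 \left(- 2 X{\left(4,-1 \right)} - 4\right) + 12 = - 11 \left(- 2 \left(\left(-5\right) 4\right) - 4\right) + 12 = - 11 \left(\left(-2\right) \left(-20\right) - 4\right) + 12 = - 11 \left(40 - 4\right) + 12 = \left(-11\right) 36 + 12 = -396 + 12 = -384$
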